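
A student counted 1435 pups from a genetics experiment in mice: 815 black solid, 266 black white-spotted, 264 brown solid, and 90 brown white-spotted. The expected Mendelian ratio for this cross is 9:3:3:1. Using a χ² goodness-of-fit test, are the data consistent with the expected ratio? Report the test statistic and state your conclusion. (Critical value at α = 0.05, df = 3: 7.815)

0.207; consistent

The 9:3:3:1 ratio has 16 parts, so with N = 1435 the expected counts are:
  black solid: 1435 × 9/16 = 807.1875
  black white-spotted: 1435 × 3/16 = 269.0625
  brown solid: 1435 × 3/16 = 269.0625
  brown white-spotted: 1435 × 1/16 = 89.6875
χ² = Σ (O − E)² / E
  black solid: (815 − 807.1875)² / 807.1875 = 0.0756
  black white-spotted: (266 − 269.0625)² / 269.0625 = 0.0349
  brown solid: (264 − 269.0625)² / 269.0625 = 0.0953
  brown white-spotted: (90 − 89.6875)² / 89.6875 = 0.0011
χ² = 0.0756 + 0.0349 + 0.0953 + 0.0011 = 0.2069 ≈ 0.207
Degrees of freedom = 4 − 1 = 3; critical value at α = 0.05 is 7.815.
Since 0.207 < 7.815, we fail to reject the null hypothesis — the data are consistent with the 9:3:3:1 ratio.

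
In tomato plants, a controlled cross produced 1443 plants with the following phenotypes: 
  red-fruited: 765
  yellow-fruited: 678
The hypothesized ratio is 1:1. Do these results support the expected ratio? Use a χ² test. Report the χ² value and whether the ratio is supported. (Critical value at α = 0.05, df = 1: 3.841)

5.245; not consistent

Under the 1:1 hypothesis (Σ ratio = 2, N = 1443):
  red-fruited: 1443 × 1/2 = 721.5
  yellow-fruited: 1443 × 1/2 = 721.5
χ² = Σ (O − E)² / E
  red-fruited: (765 − 721.5)² / 721.5 = 2.6227
  yellow-fruited: (678 − 721.5)² / 721.5 = 2.6227
χ² = 2.6227 + 2.6227 = 5.2454 ≈ 5.245
Degrees of freedom = 2 − 1 = 1; critical value at α = 0.05 is 3.841.
Since 5.245 > 3.841, we reject the null hypothesis — the data do not fit the 1:1 ratio.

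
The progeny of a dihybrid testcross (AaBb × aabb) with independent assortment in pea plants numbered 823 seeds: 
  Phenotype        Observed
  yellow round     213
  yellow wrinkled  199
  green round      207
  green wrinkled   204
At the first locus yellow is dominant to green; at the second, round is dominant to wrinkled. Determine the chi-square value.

A dihybrid testcross with independent assortment gives a 1:1:1:1 ratio.
The 1:1:1:1 ratio has 4 parts, so with N = 823 the expected counts are:
  yellow round: 823 × 1/4 = 205.75
  yellow wrinkled: 823 × 1/4 = 205.75
  green round: 823 × 1/4 = 205.75
  green wrinkled: 823 × 1/4 = 205.75
χ² = Σ (O − E)² / E
  yellow round: (213 − 205.75)² / 205.75 = 0.2555
  yellow wrinkled: (199 − 205.75)² / 205.75 = 0.2214
  green round: (207 − 205.75)² / 205.75 = 0.0076
  green wrinkled: (204 − 205.75)² / 205.75 = 0.0149
χ² = 0.2555 + 0.2214 + 0.0076 + 0.0149 = 0.4994 ≈ 0.499

0.499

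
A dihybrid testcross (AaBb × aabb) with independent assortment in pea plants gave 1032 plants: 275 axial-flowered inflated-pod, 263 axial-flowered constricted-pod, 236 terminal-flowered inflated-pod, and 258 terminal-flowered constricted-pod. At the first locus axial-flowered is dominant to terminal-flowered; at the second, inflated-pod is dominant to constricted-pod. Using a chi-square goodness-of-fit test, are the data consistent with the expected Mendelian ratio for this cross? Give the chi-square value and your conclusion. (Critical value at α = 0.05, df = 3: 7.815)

3.093; consistent

A dihybrid testcross with independent assortment gives a 1:1:1:1 ratio.
The 1:1:1:1 ratio has 4 parts, so with N = 1032 the expected counts are:
  axial-flowered inflated-pod: 1032 × 1/4 = 258
  axial-flowered constricted-pod: 1032 × 1/4 = 258
  terminal-flowered inflated-pod: 1032 × 1/4 = 258
  terminal-flowered constricted-pod: 1032 × 1/4 = 258
χ² = Σ (O − E)² / E
  axial-flowered inflated-pod: (275 − 258)² / 258 = 1.1202
  axial-flowered constricted-pod: (263 − 258)² / 258 = 0.0969
  terminal-flowered inflated-pod: (236 − 258)² / 258 = 1.8760
  terminal-flowered constricted-pod: (258 − 258)² / 258 = 0.0000
χ² = 1.1202 + 0.0969 + 1.8760 + 0.0000 = 3.0931 ≈ 3.093
Degrees of freedom = 4 − 1 = 3; critical value at α = 0.05 is 7.815.
Since 3.093 < 7.815, we fail to reject the null hypothesis — the data are consistent with the 1:1:1:1 ratio.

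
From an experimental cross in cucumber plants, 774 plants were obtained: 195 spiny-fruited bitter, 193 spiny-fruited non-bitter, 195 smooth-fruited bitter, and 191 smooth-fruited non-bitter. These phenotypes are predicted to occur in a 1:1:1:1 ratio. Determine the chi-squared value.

0.057

The 1:1:1:1 ratio has 4 parts, so with N = 774 the expected counts are:
  spiny-fruited bitter: 774 × 1/4 = 193.5
  spiny-fruited non-bitter: 774 × 1/4 = 193.5
  smooth-fruited bitter: 774 × 1/4 = 193.5
  smooth-fruited non-bitter: 774 × 1/4 = 193.5
χ² = Σ (O − E)² / E
  spiny-fruited bitter: (195 − 193.5)² / 193.5 = 0.0116
  spiny-fruited non-bitter: (193 − 193.5)² / 193.5 = 0.0013
  smooth-fruited bitter: (195 − 193.5)² / 193.5 = 0.0116
  smooth-fruited non-bitter: (191 − 193.5)² / 193.5 = 0.0323
χ² = 0.0116 + 0.0013 + 0.0116 + 0.0323 = 0.0568 ≈ 0.057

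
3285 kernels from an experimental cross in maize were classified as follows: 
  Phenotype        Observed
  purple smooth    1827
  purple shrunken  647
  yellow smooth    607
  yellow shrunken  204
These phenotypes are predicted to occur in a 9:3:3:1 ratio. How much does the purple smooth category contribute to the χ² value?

0.234

The 9:3:3:1 ratio has 16 parts, so with N = 3285 the expected counts are:
  purple smooth: 3285 × 9/16 = 1847.8125
  purple shrunken: 3285 × 3/16 = 615.9375
  yellow smooth: 3285 × 3/16 = 615.9375
  yellow shrunken: 3285 × 1/16 = 205.3125
Contribution of purple smooth: (1827 − 1847.8125)² / 1847.8125 = 0.2344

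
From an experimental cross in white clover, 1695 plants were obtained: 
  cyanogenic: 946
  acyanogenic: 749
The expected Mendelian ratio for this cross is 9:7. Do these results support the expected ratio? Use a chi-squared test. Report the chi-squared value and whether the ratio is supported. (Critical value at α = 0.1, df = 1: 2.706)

The 9:7 ratio has 16 parts, so with N = 1695 the expected counts are:
  cyanogenic: 1695 × 9/16 = 953.4375
  acyanogenic: 1695 × 7/16 = 741.5625
χ² = Σ (O − E)² / E
  cyanogenic: (946 − 953.4375)² / 953.4375 = 0.0580
  acyanogenic: (749 − 741.5625)² / 741.5625 = 0.0746
χ² = 0.0580 + 0.0746 = 0.1326 ≈ 0.133
Degrees of freedom = 2 − 1 = 1; critical value at α = 0.1 is 2.706.
Since 0.133 < 2.706, we fail to reject the null hypothesis — the data are consistent with the 9:7 ratio.

0.133; consistent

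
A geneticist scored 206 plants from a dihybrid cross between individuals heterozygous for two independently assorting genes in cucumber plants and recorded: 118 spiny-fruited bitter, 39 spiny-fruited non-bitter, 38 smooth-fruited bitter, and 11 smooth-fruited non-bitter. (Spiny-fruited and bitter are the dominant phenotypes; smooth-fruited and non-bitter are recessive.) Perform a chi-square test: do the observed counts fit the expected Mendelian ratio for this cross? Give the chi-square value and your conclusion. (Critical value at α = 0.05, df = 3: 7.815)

0.326; consistent

A dihybrid F₂ with independent assortment and complete dominance at both loci gives a 9:3:3:1 phenotypic ratio.
Total ratio parts = 16. Expected numbers out of 206:
  spiny-fruited bitter: 206 × 9/16 = 115.875
  spiny-fruited non-bitter: 206 × 3/16 = 38.625
  smooth-fruited bitter: 206 × 3/16 = 38.625
  smooth-fruited non-bitter: 206 × 1/16 = 12.875
χ² = Σ (O − E)² / E
  spiny-fruited bitter: (118 − 115.875)² / 115.875 = 0.0390
  spiny-fruited non-bitter: (39 − 38.625)² / 38.625 = 0.0036
  smooth-fruited bitter: (38 − 38.625)² / 38.625 = 0.0101
  smooth-fruited non-bitter: (11 − 12.875)² / 12.875 = 0.2731
χ² = 0.0390 + 0.0036 + 0.0101 + 0.2731 = 0.3258 ≈ 0.326
Degrees of freedom = 4 − 1 = 3; critical value at α = 0.05 is 7.815.
Since 0.326 < 7.815, we fail to reject the null hypothesis — the data are consistent with the 9:3:3:1 ratio.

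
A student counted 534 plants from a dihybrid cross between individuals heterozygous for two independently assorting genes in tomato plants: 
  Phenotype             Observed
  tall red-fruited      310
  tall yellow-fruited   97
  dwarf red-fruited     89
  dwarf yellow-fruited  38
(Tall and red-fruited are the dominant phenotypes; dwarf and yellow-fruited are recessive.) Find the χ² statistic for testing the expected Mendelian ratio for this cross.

2.283

A dihybrid F₂ with independent assortment and complete dominance at both loci gives a 9:3:3:1 phenotypic ratio.
Total ratio parts = 16. Expected numbers out of 534:
  tall red-fruited: 534 × 9/16 = 300.375
  tall yellow-fruited: 534 × 3/16 = 100.125
  dwarf red-fruited: 534 × 3/16 = 100.125
  dwarf yellow-fruited: 534 × 1/16 = 33.375
χ² = Σ (O − E)² / E
  tall red-fruited: (310 − 300.375)² / 300.375 = 0.3084
  tall yellow-fruited: (97 − 100.125)² / 100.125 = 0.0975
  dwarf red-fruited: (89 − 100.125)² / 100.125 = 1.2361
  dwarf yellow-fruited: (38 − 33.375)² / 33.375 = 0.6409
χ² = 0.3084 + 0.0975 + 1.2361 + 0.6409 = 2.2829 ≈ 2.283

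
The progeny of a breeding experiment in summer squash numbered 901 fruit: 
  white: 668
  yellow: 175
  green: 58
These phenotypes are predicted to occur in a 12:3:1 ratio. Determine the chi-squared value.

The 12:3:1 ratio has 16 parts, so with N = 901 the expected counts are:
  white: 901 × 12/16 = 675.75
  yellow: 901 × 3/16 = 168.9375
  green: 901 × 1/16 = 56.3125
χ² = Σ (O − E)² / E
  white: (668 − 675.75)² / 675.75 = 0.0889
  yellow: (175 − 168.9375)² / 168.9375 = 0.2176
  green: (58 − 56.3125)² / 56.3125 = 0.0506
χ² = 0.0889 + 0.2176 + 0.0506 = 0.3571 ≈ 0.357

0.357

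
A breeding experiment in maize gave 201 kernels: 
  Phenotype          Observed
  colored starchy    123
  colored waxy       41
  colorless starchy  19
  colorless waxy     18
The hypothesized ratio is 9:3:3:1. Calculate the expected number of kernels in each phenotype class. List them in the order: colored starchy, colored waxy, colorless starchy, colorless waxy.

Under the 9:3:3:1 hypothesis (Σ ratio = 16, N = 201):
  colored starchy: 201 × 9/16 = 113.0625
  colored waxy: 201 × 3/16 = 37.6875
  colorless starchy: 201 × 3/16 = 37.6875
  colorless waxy: 201 × 1/16 = 12.5625

113.0625, 37.6875, 37.6875, 12.5625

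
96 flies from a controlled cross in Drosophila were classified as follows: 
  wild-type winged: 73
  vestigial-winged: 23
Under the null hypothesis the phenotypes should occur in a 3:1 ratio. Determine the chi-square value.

0.056

Total ratio parts = 4. Expected numbers out of 96:
  wild-type winged: 96 × 3/4 = 72
  vestigial-winged: 96 × 1/4 = 24
χ² = Σ (O − E)² / E
  wild-type winged: (73 − 72)² / 72 = 0.0139
  vestigial-winged: (23 − 24)² / 24 = 0.0417
χ² = 0.0139 + 0.0417 = 0.0556 ≈ 0.056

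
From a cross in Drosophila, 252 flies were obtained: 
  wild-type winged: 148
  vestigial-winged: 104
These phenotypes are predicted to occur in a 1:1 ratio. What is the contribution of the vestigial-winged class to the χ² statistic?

The 1:1 ratio has 2 parts, so with N = 252 the expected counts are:
  wild-type winged: 252 × 1/2 = 126
  vestigial-winged: 252 × 1/2 = 126
Contribution of vestigial-winged: (104 − 126)² / 126 = 3.8413

3.841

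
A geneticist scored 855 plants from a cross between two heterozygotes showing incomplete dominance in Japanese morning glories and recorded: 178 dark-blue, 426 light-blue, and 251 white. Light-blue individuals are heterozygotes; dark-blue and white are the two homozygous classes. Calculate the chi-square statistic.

With incomplete dominance, a heterozygote × heterozygote cross gives a 1:2:1 phenotypic ratio.
Total ratio parts = 4. Expected numbers out of 855:
  dark-blue: 855 × 1/4 = 213.75
  light-blue: 855 × 2/4 = 427.5
  white: 855 × 1/4 = 213.75
χ² = Σ (O − E)² / E
  dark-blue: (178 − 213.75)² / 213.75 = 5.9792
  light-blue: (426 − 427.5)² / 427.5 = 0.0053
  white: (251 − 213.75)² / 213.75 = 6.4915
χ² = 5.9792 + 0.0053 + 6.4915 = 12.476

12.476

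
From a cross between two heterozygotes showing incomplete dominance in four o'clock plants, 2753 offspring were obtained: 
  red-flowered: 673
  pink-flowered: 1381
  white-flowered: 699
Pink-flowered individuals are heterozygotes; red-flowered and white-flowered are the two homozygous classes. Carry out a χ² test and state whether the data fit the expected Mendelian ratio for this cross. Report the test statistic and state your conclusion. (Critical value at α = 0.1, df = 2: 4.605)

0.521; consistent

With incomplete dominance, a heterozygote × heterozygote cross gives a 1:2:1 phenotypic ratio.
Under the 1:2:1 hypothesis (Σ ratio = 4, N = 2753):
  red-flowered: 2753 × 1/4 = 688.25
  pink-flowered: 2753 × 2/4 = 1376.5
  white-flowered: 2753 × 1/4 = 688.25
χ² = Σ (O − E)² / E
  red-flowered: (673 − 688.25)² / 688.25 = 0.3379
  pink-flowered: (1381 − 1376.5)² / 1376.5 = 0.0147
  white-flowered: (699 − 688.25)² / 688.25 = 0.1679
χ² = 0.3379 + 0.0147 + 0.1679 = 0.5205 ≈ 0.521
Degrees of freedom = 3 − 1 = 2; critical value at α = 0.1 is 4.605.
Since 0.521 < 4.605, we fail to reject the null hypothesis — the data are consistent with the 1:2:1 ratio.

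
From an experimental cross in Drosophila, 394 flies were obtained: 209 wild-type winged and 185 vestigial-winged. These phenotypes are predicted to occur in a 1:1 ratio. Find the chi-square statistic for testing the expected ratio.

Expected counts for N = 394 under a 1:1 ratio (total parts = 2):
  wild-type winged: 394 × 1/2 = 197
  vestigial-winged: 394 × 1/2 = 197
χ² = Σ (O − E)² / E
  wild-type winged: (209 − 197)² / 197 = 0.7310
  vestigial-winged: (185 − 197)² / 197 = 0.7310
χ² = 0.7310 + 0.7310 = 1.462

1.462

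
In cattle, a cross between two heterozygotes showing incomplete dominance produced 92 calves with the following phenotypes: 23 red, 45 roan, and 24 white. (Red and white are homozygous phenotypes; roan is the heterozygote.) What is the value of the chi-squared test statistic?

With incomplete dominance, a heterozygote × heterozygote cross gives a 1:2:1 phenotypic ratio.
Expected counts for N = 92 under a 1:2:1 ratio (total parts = 4):
  red: 92 × 1/4 = 23
  roan: 92 × 2/4 = 46
  white: 92 × 1/4 = 23
χ² = Σ (O − E)² / E
  red: (23 − 23)² / 23 = 0.0000
  roan: (45 − 46)² / 46 = 0.0217
  white: (24 − 23)² / 23 = 0.0435
χ² = 0.0000 + 0.0217 + 0.0435 = 0.0652 ≈ 0.065

0.065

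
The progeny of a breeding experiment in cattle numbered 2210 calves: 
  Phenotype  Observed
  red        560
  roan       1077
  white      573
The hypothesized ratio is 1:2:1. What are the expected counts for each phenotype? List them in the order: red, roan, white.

Under the 1:2:1 hypothesis (Σ ratio = 4, N = 2210):
  red: 2210 × 1/4 = 552.5
  roan: 2210 × 2/4 = 1105
  white: 2210 × 1/4 = 552.5

552.5, 1105, 552.5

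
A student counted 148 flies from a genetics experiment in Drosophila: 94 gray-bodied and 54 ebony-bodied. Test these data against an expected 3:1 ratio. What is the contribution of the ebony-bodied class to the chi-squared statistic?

Under the 3:1 hypothesis (Σ ratio = 4, N = 148):
  gray-bodied: 148 × 3/4 = 111
  ebony-bodied: 148 × 1/4 = 37
Contribution of ebony-bodied: (54 − 37)² / 37 = 7.8108

7.811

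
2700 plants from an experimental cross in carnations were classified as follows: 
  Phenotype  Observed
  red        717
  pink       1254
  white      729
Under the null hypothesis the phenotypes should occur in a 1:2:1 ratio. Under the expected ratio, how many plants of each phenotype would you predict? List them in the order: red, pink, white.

Total ratio parts = 4. Expected numbers out of 2700:
  red: 2700 × 1/4 = 675
  pink: 2700 × 2/4 = 1350
  white: 2700 × 1/4 = 675

675, 1350, 675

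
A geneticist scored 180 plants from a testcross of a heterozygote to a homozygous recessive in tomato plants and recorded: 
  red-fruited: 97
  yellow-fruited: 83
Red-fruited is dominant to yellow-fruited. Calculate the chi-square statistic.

1.089

A testcross of a heterozygote (Aa × aa) gives a 1:1 phenotypic ratio.
Under the 1:1 hypothesis (Σ ratio = 2, N = 180):
  red-fruited: 180 × 1/2 = 90
  yellow-fruited: 180 × 1/2 = 90
χ² = Σ (O − E)² / E
  red-fruited: (97 − 90)² / 90 = 0.5444
  yellow-fruited: (83 − 90)² / 90 = 0.5444
χ² = 0.5444 + 0.5444 = 1.0888 ≈ 1.089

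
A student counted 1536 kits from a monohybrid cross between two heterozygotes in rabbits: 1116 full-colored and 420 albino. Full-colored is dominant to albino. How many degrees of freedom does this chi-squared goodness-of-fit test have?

For a monohybrid cross between heterozygotes with complete dominance, the expected phenotypic ratio is 3:1.
A goodness-of-fit test with 2 phenotype classes has df = 2 − 1 = 1.

1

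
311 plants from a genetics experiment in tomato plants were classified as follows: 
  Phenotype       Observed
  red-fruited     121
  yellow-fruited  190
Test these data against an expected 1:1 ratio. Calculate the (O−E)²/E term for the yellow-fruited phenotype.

7.654

Total ratio parts = 2. Expected numbers out of 311:
  red-fruited: 311 × 1/2 = 155.5
  yellow-fruited: 311 × 1/2 = 155.5
Contribution of yellow-fruited: (190 − 155.5)² / 155.5 = 7.6543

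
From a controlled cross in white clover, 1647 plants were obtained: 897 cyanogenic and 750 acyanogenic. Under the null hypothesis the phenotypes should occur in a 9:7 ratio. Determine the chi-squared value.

Under the 9:7 hypothesis (Σ ratio = 16, N = 1647):
  cyanogenic: 1647 × 9/16 = 926.4375
  acyanogenic: 1647 × 7/16 = 720.5625
χ² = Σ (O − E)² / E
  cyanogenic: (897 − 926.4375)² / 926.4375 = 0.9354
  acyanogenic: (750 − 720.5625)² / 720.5625 = 1.2026
χ² = 0.9354 + 1.2026 = 2.138

2.138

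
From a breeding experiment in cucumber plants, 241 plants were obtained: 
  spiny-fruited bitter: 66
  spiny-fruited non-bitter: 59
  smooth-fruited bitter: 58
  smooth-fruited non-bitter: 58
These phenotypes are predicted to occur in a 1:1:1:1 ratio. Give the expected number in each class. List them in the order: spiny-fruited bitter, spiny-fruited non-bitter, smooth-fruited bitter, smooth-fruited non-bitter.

Under the 1:1:1:1 hypothesis (Σ ratio = 4, N = 241):
  spiny-fruited bitter: 241 × 1/4 = 60.25
  spiny-fruited non-bitter: 241 × 1/4 = 60.25
  smooth-fruited bitter: 241 × 1/4 = 60.25
  smooth-fruited non-bitter: 241 × 1/4 = 60.25

60.25, 60.25, 60.25, 60.25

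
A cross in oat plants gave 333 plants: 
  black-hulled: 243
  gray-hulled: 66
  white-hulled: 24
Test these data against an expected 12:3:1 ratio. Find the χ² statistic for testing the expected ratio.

The 12:3:1 ratio has 16 parts, so with N = 333 the expected counts are:
  black-hulled: 333 × 12/16 = 249.75
  gray-hulled: 333 × 3/16 = 62.4375
  white-hulled: 333 × 1/16 = 20.8125
χ² = Σ (O − E)² / E
  black-hulled: (243 − 249.75)² / 249.75 = 0.1824
  gray-hulled: (66 − 62.4375)² / 62.4375 = 0.2033
  white-hulled: (24 − 20.8125)² / 20.8125 = 0.4882
χ² = 0.1824 + 0.2033 + 0.4882 = 0.8739 ≈ 0.874

0.874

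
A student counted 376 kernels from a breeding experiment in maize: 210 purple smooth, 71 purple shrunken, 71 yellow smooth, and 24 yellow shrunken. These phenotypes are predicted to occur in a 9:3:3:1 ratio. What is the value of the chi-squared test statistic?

Expected counts for N = 376 under a 9:3:3:1 ratio (total parts = 16):
  purple smooth: 376 × 9/16 = 211.5
  purple shrunken: 376 × 3/16 = 70.5
  yellow smooth: 376 × 3/16 = 70.5
  yellow shrunken: 376 × 1/16 = 23.5
χ² = Σ (O − E)² / E
  purple smooth: (210 − 211.5)² / 211.5 = 0.0106
  purple shrunken: (71 − 70.5)² / 70.5 = 0.0035
  yellow smooth: (71 − 70.5)² / 70.5 = 0.0035
  yellow shrunken: (24 − 23.5)² / 23.5 = 0.0106
χ² = 0.0106 + 0.0035 + 0.0035 + 0.0106 = 0.0282 ≈ 0.028

0.028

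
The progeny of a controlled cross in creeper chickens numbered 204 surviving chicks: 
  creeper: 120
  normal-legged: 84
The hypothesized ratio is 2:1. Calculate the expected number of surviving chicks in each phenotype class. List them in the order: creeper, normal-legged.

The 2:1 ratio has 3 parts, so with N = 204 the expected counts are:
  creeper: 204 × 2/3 = 136
  normal-legged: 204 × 1/3 = 68

136, 68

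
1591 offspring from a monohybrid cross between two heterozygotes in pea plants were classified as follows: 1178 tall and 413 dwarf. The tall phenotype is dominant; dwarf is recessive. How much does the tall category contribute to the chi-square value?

For a monohybrid cross between heterozygotes with complete dominance, the expected phenotypic ratio is 3:1.
Total ratio parts = 4. Expected numbers out of 1591:
  tall: 1591 × 3/4 = 1193.25
  dwarf: 1591 × 1/4 = 397.75
Contribution of tall: (1178 − 1193.25)² / 1193.25 = 0.1949

0.195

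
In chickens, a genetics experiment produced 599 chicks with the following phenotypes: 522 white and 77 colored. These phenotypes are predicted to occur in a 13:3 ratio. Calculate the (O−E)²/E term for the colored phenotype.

11.103

Under the 13:3 hypothesis (Σ ratio = 16, N = 599):
  white: 599 × 13/16 = 486.6875
  colored: 599 × 3/16 = 112.3125
Contribution of colored: (77 − 112.3125)² / 112.3125 = 11.1027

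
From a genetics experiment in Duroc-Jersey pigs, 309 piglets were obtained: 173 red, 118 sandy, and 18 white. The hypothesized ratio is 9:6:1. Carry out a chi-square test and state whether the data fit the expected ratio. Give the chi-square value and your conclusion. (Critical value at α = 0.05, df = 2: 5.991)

0.132; consistent

The 9:6:1 ratio has 16 parts, so with N = 309 the expected counts are:
  red: 309 × 9/16 = 173.8125
  sandy: 309 × 6/16 = 115.875
  white: 309 × 1/16 = 19.3125
χ² = Σ (O − E)² / E
  red: (173 − 173.8125)² / 173.8125 = 0.0038
  sandy: (118 − 115.875)² / 115.875 = 0.0390
  white: (18 − 19.3125)² / 19.3125 = 0.0892
χ² = 0.0038 + 0.0390 + 0.0892 = 0.132
Degrees of freedom = 3 − 1 = 2; critical value at α = 0.05 is 5.991.
Since 0.132 < 5.991, we fail to reject the null hypothesis — the data are consistent with the 9:6:1 ratio.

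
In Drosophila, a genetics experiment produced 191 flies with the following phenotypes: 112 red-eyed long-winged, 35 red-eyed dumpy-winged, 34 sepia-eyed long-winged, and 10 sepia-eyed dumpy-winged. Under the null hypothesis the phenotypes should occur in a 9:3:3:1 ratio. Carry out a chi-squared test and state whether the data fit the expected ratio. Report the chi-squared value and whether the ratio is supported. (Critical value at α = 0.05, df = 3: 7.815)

Under the 9:3:3:1 hypothesis (Σ ratio = 16, N = 191):
  red-eyed long-winged: 191 × 9/16 = 107.4375
  red-eyed dumpy-winged: 191 × 3/16 = 35.8125
  sepia-eyed long-winged: 191 × 3/16 = 35.8125
  sepia-eyed dumpy-winged: 191 × 1/16 = 11.9375
χ² = Σ (O − E)² / E
  red-eyed long-winged: (112 − 107.4375)² / 107.4375 = 0.1938
  red-eyed dumpy-winged: (35 − 35.8125)² / 35.8125 = 0.0184
  sepia-eyed long-winged: (34 − 35.8125)² / 35.8125 = 0.0917
  sepia-eyed dumpy-winged: (10 − 11.9375)² / 11.9375 = 0.3145
χ² = 0.1938 + 0.0184 + 0.0917 + 0.3145 = 0.6184 ≈ 0.618
Degrees of freedom = 4 − 1 = 3; critical value at α = 0.05 is 7.815.
Since 0.618 < 7.815, we fail to reject the null hypothesis — the data are consistent with the 9:3:3:1 ratio.

0.618; consistent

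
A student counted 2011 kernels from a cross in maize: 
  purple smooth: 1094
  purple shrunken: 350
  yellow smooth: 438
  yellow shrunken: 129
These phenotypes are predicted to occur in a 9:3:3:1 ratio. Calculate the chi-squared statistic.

Expected counts for N = 2011 under a 9:3:3:1 ratio (total parts = 16):
  purple smooth: 2011 × 9/16 = 1131.1875
  purple shrunken: 2011 × 3/16 = 377.0625
  yellow smooth: 2011 × 3/16 = 377.0625
  yellow shrunken: 2011 × 1/16 = 125.6875
χ² = Σ (O − E)² / E
  purple smooth: (1094 − 1131.1875)² / 1131.1875 = 1.2225
  purple shrunken: (350 − 377.0625)² / 377.0625 = 1.9423
  yellow smooth: (438 − 377.0625)² / 377.0625 = 9.8482
  yellow shrunken: (129 − 125.6875)² / 125.6875 = 0.0873
χ² = 1.2225 + 1.9423 + 9.8482 + 0.0873 = 13.1003 ≈ 13.100

13.100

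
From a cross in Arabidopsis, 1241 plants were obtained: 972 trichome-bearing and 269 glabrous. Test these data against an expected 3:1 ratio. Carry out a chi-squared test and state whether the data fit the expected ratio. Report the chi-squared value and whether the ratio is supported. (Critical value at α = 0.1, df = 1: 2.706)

7.313; not consistent

The 3:1 ratio has 4 parts, so with N = 1241 the expected counts are:
  trichome-bearing: 1241 × 3/4 = 930.75
  glabrous: 1241 × 1/4 = 310.25
χ² = Σ (O − E)² / E
  trichome-bearing: (972 − 930.75)² / 930.75 = 1.8282
  glabrous: (269 − 310.25)² / 310.25 = 5.4845
χ² = 1.8282 + 5.4845 = 7.3127 ≈ 7.313
Degrees of freedom = 2 − 1 = 1; critical value at α = 0.1 is 2.706.
Since 7.313 > 2.706, we reject the null hypothesis — the data do not fit the 3:1 ratio.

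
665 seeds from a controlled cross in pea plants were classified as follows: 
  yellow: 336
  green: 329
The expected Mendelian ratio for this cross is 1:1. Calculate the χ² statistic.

Expected counts for N = 665 under a 1:1 ratio (total parts = 2):
  yellow: 665 × 1/2 = 332.5
  green: 665 × 1/2 = 332.5
χ² = Σ (O − E)² / E
  yellow: (336 − 332.5)² / 332.5 = 0.0368
  green: (329 − 332.5)² / 332.5 = 0.0368
χ² = 0.0368 + 0.0368 = 0.0736 ≈ 0.074

0.074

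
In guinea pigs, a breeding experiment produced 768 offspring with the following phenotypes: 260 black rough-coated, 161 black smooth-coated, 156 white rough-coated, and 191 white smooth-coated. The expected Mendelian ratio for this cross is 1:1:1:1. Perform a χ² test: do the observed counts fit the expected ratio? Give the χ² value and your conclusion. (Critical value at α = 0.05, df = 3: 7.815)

Total ratio parts = 4. Expected numbers out of 768:
  black rough-coated: 768 × 1/4 = 192
  black smooth-coated: 768 × 1/4 = 192
  white rough-coated: 768 × 1/4 = 192
  white smooth-coated: 768 × 1/4 = 192
χ² = Σ (O − E)² / E
  black rough-coated: (260 − 192)² / 192 = 24.0833
  black smooth-coated: (161 − 192)² / 192 = 5.0052
  white rough-coated: (156 − 192)² / 192 = 6.7500
  white smooth-coated: (191 − 192)² / 192 = 0.0052
χ² = 24.0833 + 5.0052 + 6.7500 + 0.0052 = 35.8437 ≈ 35.844
Degrees of freedom = 4 − 1 = 3; critical value at α = 0.05 is 7.815.
Since 35.844 > 7.815, we reject the null hypothesis — the data do not fit the 1:1:1:1 ratio.

35.844; not consistent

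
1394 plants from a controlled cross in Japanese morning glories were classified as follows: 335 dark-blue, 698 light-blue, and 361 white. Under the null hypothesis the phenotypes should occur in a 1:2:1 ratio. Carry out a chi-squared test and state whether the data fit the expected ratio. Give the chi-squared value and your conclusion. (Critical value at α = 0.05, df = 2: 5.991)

Expected counts for N = 1394 under a 1:2:1 ratio (total parts = 4):
  dark-blue: 1394 × 1/4 = 348.5
  light-blue: 1394 × 2/4 = 697
  white: 1394 × 1/4 = 348.5
χ² = Σ (O − E)² / E
  dark-blue: (335 − 348.5)² / 348.5 = 0.5230
  light-blue: (698 − 697)² / 697 = 0.0014
  white: (361 − 348.5)² / 348.5 = 0.4484
χ² = 0.5230 + 0.0014 + 0.4484 = 0.9728 ≈ 0.973
Degrees of freedom = 3 − 1 = 2; critical value at α = 0.05 is 5.991.
Since 0.973 < 5.991, we fail to reject the null hypothesis — the data are consistent with the 1:2:1 ratio.

0.973; consistent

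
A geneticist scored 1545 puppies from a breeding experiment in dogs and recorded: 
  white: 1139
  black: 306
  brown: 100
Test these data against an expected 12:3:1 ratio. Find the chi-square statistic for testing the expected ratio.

Expected counts for N = 1545 under a 12:3:1 ratio (total parts = 16):
  white: 1545 × 12/16 = 1158.75
  black: 1545 × 3/16 = 289.6875
  brown: 1545 × 1/16 = 96.5625
χ² = Σ (O − E)² / E
  white: (1139 − 1158.75)² / 1158.75 = 0.3366
  black: (306 − 289.6875)² / 289.6875 = 0.9186
  brown: (100 − 96.5625)² / 96.5625 = 0.1224
χ² = 0.3366 + 0.9186 + 0.1224 = 1.3776 ≈ 1.378

1.378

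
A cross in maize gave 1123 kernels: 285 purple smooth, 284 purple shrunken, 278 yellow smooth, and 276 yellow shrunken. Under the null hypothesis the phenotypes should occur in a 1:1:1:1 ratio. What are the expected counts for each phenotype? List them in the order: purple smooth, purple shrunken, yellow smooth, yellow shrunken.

Under the 1:1:1:1 hypothesis (Σ ratio = 4, N = 1123):
  purple smooth: 1123 × 1/4 = 280.75
  purple shrunken: 1123 × 1/4 = 280.75
  yellow smooth: 1123 × 1/4 = 280.75
  yellow shrunken: 1123 × 1/4 = 280.75

280.75, 280.75, 280.75, 280.75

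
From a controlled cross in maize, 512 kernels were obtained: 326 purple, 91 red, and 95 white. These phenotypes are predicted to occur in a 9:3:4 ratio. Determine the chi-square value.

Total ratio parts = 16. Expected numbers out of 512:
  purple: 512 × 9/16 = 288
  red: 512 × 3/16 = 96
  white: 512 × 4/16 = 128
χ² = Σ (O − E)² / E
  purple: (326 − 288)² / 288 = 5.0139
  red: (91 − 96)² / 96 = 0.2604
  white: (95 − 128)² / 128 = 8.5078
χ² = 5.0139 + 0.2604 + 8.5078 = 13.7821 ≈ 13.782

13.782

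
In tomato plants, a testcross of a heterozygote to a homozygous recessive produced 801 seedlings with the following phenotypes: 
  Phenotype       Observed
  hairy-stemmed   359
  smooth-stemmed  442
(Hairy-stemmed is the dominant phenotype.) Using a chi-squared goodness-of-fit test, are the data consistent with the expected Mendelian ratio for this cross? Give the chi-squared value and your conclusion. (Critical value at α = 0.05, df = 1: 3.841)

8.600; not consistent

A testcross of a heterozygote (Aa × aa) gives a 1:1 phenotypic ratio.
The 1:1 ratio has 2 parts, so with N = 801 the expected counts are:
  hairy-stemmed: 801 × 1/2 = 400.5
  smooth-stemmed: 801 × 1/2 = 400.5
χ² = Σ (O − E)² / E
  hairy-stemmed: (359 − 400.5)² / 400.5 = 4.3002
  smooth-stemmed: (442 − 400.5)² / 400.5 = 4.3002
χ² = 4.3002 + 4.3002 = 8.6004 ≈ 8.600
Degrees of freedom = 2 − 1 = 1; critical value at α = 0.05 is 3.841.
Since 8.600 > 3.841, we reject the null hypothesis — the data do not fit the 1:1 ratio.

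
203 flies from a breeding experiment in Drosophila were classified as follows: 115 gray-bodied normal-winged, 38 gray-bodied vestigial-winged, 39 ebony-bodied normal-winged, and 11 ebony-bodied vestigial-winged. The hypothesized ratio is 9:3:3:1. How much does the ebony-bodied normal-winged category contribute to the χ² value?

0.023

The 9:3:3:1 ratio has 16 parts, so with N = 203 the expected counts are:
  gray-bodied normal-winged: 203 × 9/16 = 114.1875
  gray-bodied vestigial-winged: 203 × 3/16 = 38.0625
  ebony-bodied normal-winged: 203 × 3/16 = 38.0625
  ebony-bodied vestigial-winged: 203 × 1/16 = 12.6875
Contribution of ebony-bodied normal-winged: (39 − 38.0625)² / 38.0625 = 0.0231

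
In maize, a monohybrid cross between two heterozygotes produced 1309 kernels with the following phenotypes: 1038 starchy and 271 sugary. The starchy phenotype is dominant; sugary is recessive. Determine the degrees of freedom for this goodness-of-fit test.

For a monohybrid cross between heterozygotes with complete dominance, the expected phenotypic ratio is 3:1.
A goodness-of-fit test with 2 phenotype classes has df = 2 − 1 = 1.

1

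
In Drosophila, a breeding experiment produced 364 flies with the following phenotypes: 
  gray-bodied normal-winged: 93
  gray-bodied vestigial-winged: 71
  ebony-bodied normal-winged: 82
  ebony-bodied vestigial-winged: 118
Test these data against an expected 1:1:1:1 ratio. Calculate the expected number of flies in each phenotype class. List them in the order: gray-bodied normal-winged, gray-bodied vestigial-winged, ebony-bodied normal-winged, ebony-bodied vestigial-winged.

91, 91, 91, 91

Total ratio parts = 4. Expected numbers out of 364:
  gray-bodied normal-winged: 364 × 1/4 = 91
  gray-bodied vestigial-winged: 364 × 1/4 = 91
  ebony-bodied normal-winged: 364 × 1/4 = 91
  ebony-bodied vestigial-winged: 364 × 1/4 = 91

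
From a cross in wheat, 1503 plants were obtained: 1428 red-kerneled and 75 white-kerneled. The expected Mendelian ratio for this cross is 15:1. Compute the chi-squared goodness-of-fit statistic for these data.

Expected counts for N = 1503 under a 15:1 ratio (total parts = 16):
  red-kerneled: 1503 × 15/16 = 1409.0625
  white-kerneled: 1503 × 1/16 = 93.9375
χ² = Σ (O − E)² / E
  red-kerneled: (1428 − 1409.0625)² / 1409.0625 = 0.2545
  white-kerneled: (75 − 93.9375)² / 93.9375 = 3.8177
χ² = 0.2545 + 3.8177 = 4.0722 ≈ 4.072

4.072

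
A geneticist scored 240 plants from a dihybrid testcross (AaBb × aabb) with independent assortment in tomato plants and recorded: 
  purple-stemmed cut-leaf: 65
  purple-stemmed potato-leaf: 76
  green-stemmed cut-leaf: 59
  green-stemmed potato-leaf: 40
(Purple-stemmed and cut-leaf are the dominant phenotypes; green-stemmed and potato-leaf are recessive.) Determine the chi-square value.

A dihybrid testcross with independent assortment gives a 1:1:1:1 ratio.
Under the 1:1:1:1 hypothesis (Σ ratio = 4, N = 240):
  purple-stemmed cut-leaf: 240 × 1/4 = 60
  purple-stemmed potato-leaf: 240 × 1/4 = 60
  green-stemmed cut-leaf: 240 × 1/4 = 60
  green-stemmed potato-leaf: 240 × 1/4 = 60
χ² = Σ (O − E)² / E
  purple-stemmed cut-leaf: (65 − 60)² / 60 = 0.4167
  purple-stemmed potato-leaf: (76 − 60)² / 60 = 4.2667
  green-stemmed cut-leaf: (59 − 60)² / 60 = 0.0167
  green-stemmed potato-leaf: (40 − 60)² / 60 = 6.6667
χ² = 0.4167 + 4.2667 + 0.0167 + 6.6667 = 11.3668 ≈ 11.367

11.367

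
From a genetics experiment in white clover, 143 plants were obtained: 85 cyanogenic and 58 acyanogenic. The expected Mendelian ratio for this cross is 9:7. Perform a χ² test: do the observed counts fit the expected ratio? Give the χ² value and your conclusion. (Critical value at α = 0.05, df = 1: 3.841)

Total ratio parts = 16. Expected numbers out of 143:
  cyanogenic: 143 × 9/16 = 80.4375
  acyanogenic: 143 × 7/16 = 62.5625
χ² = Σ (O − E)² / E
  cyanogenic: (85 − 80.4375)² / 80.4375 = 0.2588
  acyanogenic: (58 − 62.5625)² / 62.5625 = 0.3327
χ² = 0.2588 + 0.3327 = 0.5915 ≈ 0.592
Degrees of freedom = 2 − 1 = 1; critical value at α = 0.05 is 3.841.
Since 0.592 < 3.841, we fail to reject the null hypothesis — the data are consistent with the 9:7 ratio.

0.592; consistent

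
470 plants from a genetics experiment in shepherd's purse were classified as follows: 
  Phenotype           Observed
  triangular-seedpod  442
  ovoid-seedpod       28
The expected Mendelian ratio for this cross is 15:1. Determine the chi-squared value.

Total ratio parts = 16. Expected numbers out of 470:
  triangular-seedpod: 470 × 15/16 = 440.625
  ovoid-seedpod: 470 × 1/16 = 29.375
χ² = Σ (O − E)² / E
  triangular-seedpod: (442 − 440.625)² / 440.625 = 0.0043
  ovoid-seedpod: (28 − 29.375)² / 29.375 = 0.0644
χ² = 0.0043 + 0.0644 = 0.0687 ≈ 0.069

0.069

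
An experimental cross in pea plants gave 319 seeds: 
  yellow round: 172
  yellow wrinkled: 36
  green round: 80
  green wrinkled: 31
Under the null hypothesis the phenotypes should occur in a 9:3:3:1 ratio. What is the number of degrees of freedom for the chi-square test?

3

A goodness-of-fit test with 4 phenotype classes has df = 4 − 1 = 3.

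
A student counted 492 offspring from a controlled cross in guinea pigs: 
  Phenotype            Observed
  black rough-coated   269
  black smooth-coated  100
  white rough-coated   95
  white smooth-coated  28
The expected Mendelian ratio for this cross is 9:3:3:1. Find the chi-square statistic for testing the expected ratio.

Total ratio parts = 16. Expected numbers out of 492:
  black rough-coated: 492 × 9/16 = 276.75
  black smooth-coated: 492 × 3/16 = 92.25
  white rough-coated: 492 × 3/16 = 92.25
  white smooth-coated: 492 × 1/16 = 30.75
χ² = Σ (O − E)² / E
  black rough-coated: (269 − 276.75)² / 276.75 = 0.2170
  black smooth-coated: (100 − 92.25)² / 92.25 = 0.6511
  white rough-coated: (95 − 92.25)² / 92.25 = 0.0820
  white smooth-coated: (28 − 30.75)² / 30.75 = 0.2459
χ² = 0.2170 + 0.6511 + 0.0820 + 0.2459 = 1.196

1.196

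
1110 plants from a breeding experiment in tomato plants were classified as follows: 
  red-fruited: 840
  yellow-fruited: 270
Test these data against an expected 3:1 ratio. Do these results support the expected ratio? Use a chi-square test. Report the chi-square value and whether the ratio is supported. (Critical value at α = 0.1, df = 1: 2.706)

Expected counts for N = 1110 under a 3:1 ratio (total parts = 4):
  red-fruited: 1110 × 3/4 = 832.5
  yellow-fruited: 1110 × 1/4 = 277.5
χ² = Σ (O − E)² / E
  red-fruited: (840 − 832.5)² / 832.5 = 0.0676
  yellow-fruited: (270 − 277.5)² / 277.5 = 0.2027
χ² = 0.0676 + 0.2027 = 0.2703 ≈ 0.270
Degrees of freedom = 2 − 1 = 1; critical value at α = 0.1 is 2.706.
Since 0.270 < 2.706, we fail to reject the null hypothesis — the data are consistent with the 3:1 ratio.

0.270; consistent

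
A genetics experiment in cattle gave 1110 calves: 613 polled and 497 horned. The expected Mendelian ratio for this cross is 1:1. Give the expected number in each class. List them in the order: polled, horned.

Under the 1:1 hypothesis (Σ ratio = 2, N = 1110):
  polled: 1110 × 1/2 = 555
  horned: 1110 × 1/2 = 555

555, 555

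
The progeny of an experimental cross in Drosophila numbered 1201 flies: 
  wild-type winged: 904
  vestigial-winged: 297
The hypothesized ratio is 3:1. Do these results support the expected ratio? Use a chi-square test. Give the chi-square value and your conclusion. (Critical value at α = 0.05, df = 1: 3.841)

0.047; consistent

The 3:1 ratio has 4 parts, so with N = 1201 the expected counts are:
  wild-type winged: 1201 × 3/4 = 900.75
  vestigial-winged: 1201 × 1/4 = 300.25
χ² = Σ (O − E)² / E
  wild-type winged: (904 − 900.75)² / 900.75 = 0.0117
  vestigial-winged: (297 − 300.25)² / 300.25 = 0.0352
χ² = 0.0117 + 0.0352 = 0.0469 ≈ 0.047
Degrees of freedom = 2 − 1 = 1; critical value at α = 0.05 is 3.841.
Since 0.047 < 3.841, we fail to reject the null hypothesis — the data are consistent with the 3:1 ratio.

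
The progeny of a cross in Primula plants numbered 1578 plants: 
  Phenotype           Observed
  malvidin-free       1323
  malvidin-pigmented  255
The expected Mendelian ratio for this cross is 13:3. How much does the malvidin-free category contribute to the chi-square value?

Expected counts for N = 1578 under a 13:3 ratio (total parts = 16):
  malvidin-free: 1578 × 13/16 = 1282.125
  malvidin-pigmented: 1578 × 3/16 = 295.875
Contribution of malvidin-free: (1323 − 1282.125)² / 1282.125 = 1.3031

1.303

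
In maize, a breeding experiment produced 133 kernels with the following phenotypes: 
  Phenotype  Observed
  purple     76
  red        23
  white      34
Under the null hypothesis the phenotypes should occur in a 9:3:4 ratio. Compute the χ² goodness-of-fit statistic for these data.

The 9:3:4 ratio has 16 parts, so with N = 133 the expected counts are:
  purple: 133 × 9/16 = 74.8125
  red: 133 × 3/16 = 24.9375
  white: 133 × 4/16 = 33.25
χ² = Σ (O − E)² / E
  purple: (76 − 74.8125)² / 74.8125 = 0.0188
  red: (23 − 24.9375)² / 24.9375 = 0.1505
  white: (34 − 33.25)² / 33.25 = 0.0169
χ² = 0.0188 + 0.1505 + 0.0169 = 0.1862 ≈ 0.186

0.186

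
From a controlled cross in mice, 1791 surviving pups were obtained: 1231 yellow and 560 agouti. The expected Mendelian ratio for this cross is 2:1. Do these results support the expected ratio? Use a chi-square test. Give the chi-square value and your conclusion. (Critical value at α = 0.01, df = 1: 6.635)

3.440; consistent

Total ratio parts = 3. Expected numbers out of 1791:
  yellow: 1791 × 2/3 = 1194
  agouti: 1791 × 1/3 = 597
χ² = Σ (O − E)² / E
  yellow: (1231 − 1194)² / 1194 = 1.1466
  agouti: (560 − 597)² / 597 = 2.2931
χ² = 1.1466 + 2.2931 = 3.4397 ≈ 3.440
Degrees of freedom = 2 − 1 = 1; critical value at α = 0.01 is 6.635.
Since 3.440 < 6.635, we fail to reject the null hypothesis — the data are consistent with the 2:1 ratio.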